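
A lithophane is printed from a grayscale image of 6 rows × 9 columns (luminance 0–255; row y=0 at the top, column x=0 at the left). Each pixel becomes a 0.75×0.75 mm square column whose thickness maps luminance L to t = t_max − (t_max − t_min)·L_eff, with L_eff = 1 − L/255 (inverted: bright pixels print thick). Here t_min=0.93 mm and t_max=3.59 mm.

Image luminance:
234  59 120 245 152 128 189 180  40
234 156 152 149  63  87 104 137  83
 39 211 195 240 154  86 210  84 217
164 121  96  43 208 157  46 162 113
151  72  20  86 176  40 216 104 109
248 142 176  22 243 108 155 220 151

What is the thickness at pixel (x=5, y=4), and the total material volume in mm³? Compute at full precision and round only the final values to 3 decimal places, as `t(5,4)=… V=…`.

t(5,4)=1.347 V=72.239

span = t_max - t_min = 3.59 - 0.93 = 2.660
L(5,4) = 40, L_eff = 1 - 40/255 = 0.843137 (inverted)
t(5,4) = 3.59 - 2.660·0.843137 = 1.347
Σt over all 6·9 pixels = 128.424
V = pitch²·Σt = 0.75²·128.424 = 72.239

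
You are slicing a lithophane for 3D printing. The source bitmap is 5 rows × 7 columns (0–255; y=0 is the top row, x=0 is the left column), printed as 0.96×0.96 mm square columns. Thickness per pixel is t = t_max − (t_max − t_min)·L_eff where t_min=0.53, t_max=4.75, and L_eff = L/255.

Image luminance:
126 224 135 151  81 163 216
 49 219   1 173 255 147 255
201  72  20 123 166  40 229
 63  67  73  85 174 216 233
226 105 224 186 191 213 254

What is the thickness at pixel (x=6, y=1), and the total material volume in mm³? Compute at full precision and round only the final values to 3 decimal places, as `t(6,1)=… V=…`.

span = t_max - t_min = 4.75 - 0.53 = 4.220
L(6,1) = 255, L_eff = 255/255 = 1.000000
t(6,1) = 4.75 - 4.220·1.000000 = 0.530
Σt over all 5·7 pixels = 1979143/25500 ≈ 77.6134510
V = pitch²·Σt = 0.96²·1979143/25500 = 71.529

t(6,1)=0.530 V=71.529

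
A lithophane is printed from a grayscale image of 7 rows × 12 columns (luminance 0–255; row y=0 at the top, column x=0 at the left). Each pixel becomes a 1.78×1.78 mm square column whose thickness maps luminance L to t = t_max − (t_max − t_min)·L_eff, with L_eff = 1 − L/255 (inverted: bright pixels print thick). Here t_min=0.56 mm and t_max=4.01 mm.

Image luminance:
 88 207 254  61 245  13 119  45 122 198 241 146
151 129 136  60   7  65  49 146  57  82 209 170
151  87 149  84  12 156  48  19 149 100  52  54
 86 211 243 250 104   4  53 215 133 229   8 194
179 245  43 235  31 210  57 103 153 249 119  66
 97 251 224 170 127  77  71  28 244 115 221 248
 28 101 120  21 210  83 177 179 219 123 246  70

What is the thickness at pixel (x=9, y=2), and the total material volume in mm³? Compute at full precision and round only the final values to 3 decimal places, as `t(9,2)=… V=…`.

span = t_max - t_min = 4.01 - 0.56 = 3.450
L(9,2) = 100, L_eff = 1 - 100/255 = 0.607843 (inverted)
t(9,2) = 4.01 - 3.450·0.607843 = 1.913
Σt over all 7·12 pixels = 194.93
V = pitch²·Σt = 1.78²·194.93 = 617.616

t(9,2)=1.913 V=617.616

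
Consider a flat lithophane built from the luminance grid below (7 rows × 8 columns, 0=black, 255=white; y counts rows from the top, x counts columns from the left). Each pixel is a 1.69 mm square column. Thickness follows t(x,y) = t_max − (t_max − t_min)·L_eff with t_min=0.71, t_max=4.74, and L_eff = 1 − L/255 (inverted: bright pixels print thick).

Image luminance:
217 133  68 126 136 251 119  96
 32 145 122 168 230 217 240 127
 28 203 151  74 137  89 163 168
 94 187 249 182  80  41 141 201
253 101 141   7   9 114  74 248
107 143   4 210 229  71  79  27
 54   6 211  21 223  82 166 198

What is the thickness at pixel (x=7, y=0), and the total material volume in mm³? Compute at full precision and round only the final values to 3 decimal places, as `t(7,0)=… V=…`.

span = t_max - t_min = 4.74 - 0.71 = 4.030
L(7,0) = 96, L_eff = 1 - 96/255 = 0.623529 (inverted)
t(7,0) = 4.74 - 4.030·0.623529 = 2.227
Σt over all 7·8 pixels = 3993259/25500 ≈ 156.5983922
V = pitch²·Σt = 1.69²·3993259/25500 = 447.261

t(7,0)=2.227 V=447.261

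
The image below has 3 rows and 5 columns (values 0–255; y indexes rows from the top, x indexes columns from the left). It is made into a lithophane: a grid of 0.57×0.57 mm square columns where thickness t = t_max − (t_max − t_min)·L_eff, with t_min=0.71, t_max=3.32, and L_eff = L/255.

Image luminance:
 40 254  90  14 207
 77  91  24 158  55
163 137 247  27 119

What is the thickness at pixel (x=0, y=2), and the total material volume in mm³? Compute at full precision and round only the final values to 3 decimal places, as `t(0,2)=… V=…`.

span = t_max - t_min = 3.32 - 0.71 = 2.610
L(0,2) = 163, L_eff = 163/255 = 0.639216
t(0,2) = 3.32 - 2.610·0.639216 = 1.652
Σt over all 3·5 pixels = 275139/8500 ≈ 32.3692941
V = pitch²·Σt = 0.57²·275139/8500 = 10.517

t(0,2)=1.652 V=10.517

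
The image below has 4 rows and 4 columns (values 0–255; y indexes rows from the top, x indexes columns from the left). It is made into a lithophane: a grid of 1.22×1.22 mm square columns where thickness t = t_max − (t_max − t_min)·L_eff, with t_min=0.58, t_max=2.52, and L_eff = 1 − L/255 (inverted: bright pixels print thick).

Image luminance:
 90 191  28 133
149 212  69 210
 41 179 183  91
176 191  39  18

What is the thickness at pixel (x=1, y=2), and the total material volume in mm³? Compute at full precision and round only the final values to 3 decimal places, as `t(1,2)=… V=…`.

t(1,2)=1.942 V=36.459

span = t_max - t_min = 2.52 - 0.58 = 1.940
L(1,2) = 179, L_eff = 1 - 179/255 = 0.298039 (inverted)
t(1,2) = 2.52 - 1.940·0.298039 = 1.942
Σt over all 4·4 pixels = 31232/1275 ≈ 24.4956863
V = pitch²·Σt = 1.22²·31232/1275 = 36.459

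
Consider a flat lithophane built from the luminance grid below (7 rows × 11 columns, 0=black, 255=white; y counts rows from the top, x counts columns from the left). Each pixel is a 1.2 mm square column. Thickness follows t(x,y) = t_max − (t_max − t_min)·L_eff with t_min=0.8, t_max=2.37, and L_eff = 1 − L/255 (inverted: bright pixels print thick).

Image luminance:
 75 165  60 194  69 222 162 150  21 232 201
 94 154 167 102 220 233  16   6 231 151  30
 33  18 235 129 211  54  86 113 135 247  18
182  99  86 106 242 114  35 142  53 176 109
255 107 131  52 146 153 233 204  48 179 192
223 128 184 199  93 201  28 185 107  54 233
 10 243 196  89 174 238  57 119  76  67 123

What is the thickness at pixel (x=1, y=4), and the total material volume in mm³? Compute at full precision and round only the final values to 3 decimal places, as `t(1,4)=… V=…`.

span = t_max - t_min = 2.37 - 0.8 = 1.570
L(1,4) = 107, L_eff = 1 - 107/255 = 0.580392 (inverted)
t(1,4) = 2.37 - 1.570·0.580392 = 1.459
Σt over all 7·11 pixels = 212579/1700 ≈ 125.0464706
V = pitch²·Σt = 1.2²·212579/1700 = 180.067

t(1,4)=1.459 V=180.067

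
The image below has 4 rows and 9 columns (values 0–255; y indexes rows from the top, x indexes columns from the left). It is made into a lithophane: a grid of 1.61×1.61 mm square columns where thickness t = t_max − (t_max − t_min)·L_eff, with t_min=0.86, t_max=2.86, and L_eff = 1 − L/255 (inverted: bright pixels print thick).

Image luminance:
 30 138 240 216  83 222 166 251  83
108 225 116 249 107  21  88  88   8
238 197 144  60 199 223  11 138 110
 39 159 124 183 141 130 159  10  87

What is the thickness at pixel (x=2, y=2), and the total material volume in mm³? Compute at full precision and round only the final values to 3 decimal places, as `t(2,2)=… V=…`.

span = t_max - t_min = 2.86 - 0.86 = 2.000
L(2,2) = 144, L_eff = 1 - 144/255 = 0.435294 (inverted)
t(2,2) = 2.86 - 2.000·0.435294 = 1.989
Σt over all 4·9 pixels = 29128/425 ≈ 68.5364706
V = pitch²·Σt = 1.61²·29128/425 = 177.653

t(2,2)=1.989 V=177.653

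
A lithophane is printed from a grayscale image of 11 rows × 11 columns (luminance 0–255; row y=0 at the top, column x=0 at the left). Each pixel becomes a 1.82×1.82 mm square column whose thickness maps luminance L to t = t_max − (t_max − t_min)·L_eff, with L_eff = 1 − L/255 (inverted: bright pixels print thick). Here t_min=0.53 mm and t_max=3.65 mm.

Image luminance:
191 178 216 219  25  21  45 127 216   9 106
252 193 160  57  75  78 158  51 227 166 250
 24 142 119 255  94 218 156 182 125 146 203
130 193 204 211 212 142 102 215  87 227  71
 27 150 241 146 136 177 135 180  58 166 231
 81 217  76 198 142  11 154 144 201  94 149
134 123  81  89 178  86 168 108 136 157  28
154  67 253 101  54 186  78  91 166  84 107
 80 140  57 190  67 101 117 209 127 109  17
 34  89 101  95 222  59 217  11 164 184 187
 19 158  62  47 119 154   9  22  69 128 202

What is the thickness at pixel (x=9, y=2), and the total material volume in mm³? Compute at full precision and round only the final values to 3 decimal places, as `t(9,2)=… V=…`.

t(9,2)=2.316 V=852.243

span = t_max - t_min = 3.65 - 0.53 = 3.120
L(9,2) = 146, L_eff = 1 - 146/255 = 0.427451 (inverted)
t(9,2) = 3.65 - 3.120·0.427451 = 2.316
Σt over all 11·11 pixels = 2186953/8500 ≈ 257.2885882
V = pitch²·Σt = 1.82²·2186953/8500 = 852.243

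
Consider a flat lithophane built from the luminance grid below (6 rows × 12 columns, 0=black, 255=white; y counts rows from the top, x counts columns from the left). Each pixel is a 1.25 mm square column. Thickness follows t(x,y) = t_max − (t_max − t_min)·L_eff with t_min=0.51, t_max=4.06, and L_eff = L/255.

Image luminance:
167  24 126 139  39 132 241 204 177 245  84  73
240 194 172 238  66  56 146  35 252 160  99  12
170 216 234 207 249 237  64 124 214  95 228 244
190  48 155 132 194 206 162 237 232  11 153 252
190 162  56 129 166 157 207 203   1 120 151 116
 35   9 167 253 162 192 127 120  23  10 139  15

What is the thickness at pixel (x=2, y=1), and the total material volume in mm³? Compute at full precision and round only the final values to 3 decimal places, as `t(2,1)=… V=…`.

span = t_max - t_min = 4.06 - 0.51 = 3.550
L(2,1) = 172, L_eff = 172/255 = 0.674510
t(2,1) = 4.06 - 3.550·0.674510 = 1.665
Σt over all 6·12 pixels = 248799/1700 ≈ 146.3523529
V = pitch²·Σt = 1.25²·248799/1700 = 228.676

t(2,1)=1.665 V=228.676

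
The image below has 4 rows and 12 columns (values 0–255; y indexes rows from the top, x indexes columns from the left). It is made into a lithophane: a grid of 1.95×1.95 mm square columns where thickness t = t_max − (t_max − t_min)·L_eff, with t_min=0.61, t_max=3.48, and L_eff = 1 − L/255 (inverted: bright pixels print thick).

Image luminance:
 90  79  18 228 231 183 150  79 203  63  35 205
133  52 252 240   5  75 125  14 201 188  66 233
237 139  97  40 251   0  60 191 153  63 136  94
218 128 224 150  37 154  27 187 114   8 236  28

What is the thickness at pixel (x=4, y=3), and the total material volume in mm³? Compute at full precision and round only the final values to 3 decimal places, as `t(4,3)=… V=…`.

t(4,3)=1.026 V=373.253

span = t_max - t_min = 3.48 - 0.61 = 2.870
L(4,3) = 37, L_eff = 1 - 37/255 = 0.854902 (inverted)
t(4,3) = 3.48 - 2.870·0.854902 = 1.026
Σt over all 4·12 pixels = 98.16
V = pitch²·Σt = 1.95²·98.16 = 373.253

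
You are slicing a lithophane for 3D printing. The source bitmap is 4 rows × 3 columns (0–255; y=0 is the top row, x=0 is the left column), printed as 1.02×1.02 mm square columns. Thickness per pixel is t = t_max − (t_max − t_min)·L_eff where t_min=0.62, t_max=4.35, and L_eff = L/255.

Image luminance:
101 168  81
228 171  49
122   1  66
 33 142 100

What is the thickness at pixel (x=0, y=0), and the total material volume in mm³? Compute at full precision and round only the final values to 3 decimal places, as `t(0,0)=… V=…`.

t(0,0)=2.873 V=35.103

span = t_max - t_min = 4.35 - 0.62 = 3.730
L(0,0) = 101, L_eff = 101/255 = 0.396078
t(0,0) = 4.35 - 3.730·0.396078 = 2.873
Σt over all 4·3 pixels = 430187/12750 ≈ 33.7401569
V = pitch²·Σt = 1.02²·430187/12750 = 35.103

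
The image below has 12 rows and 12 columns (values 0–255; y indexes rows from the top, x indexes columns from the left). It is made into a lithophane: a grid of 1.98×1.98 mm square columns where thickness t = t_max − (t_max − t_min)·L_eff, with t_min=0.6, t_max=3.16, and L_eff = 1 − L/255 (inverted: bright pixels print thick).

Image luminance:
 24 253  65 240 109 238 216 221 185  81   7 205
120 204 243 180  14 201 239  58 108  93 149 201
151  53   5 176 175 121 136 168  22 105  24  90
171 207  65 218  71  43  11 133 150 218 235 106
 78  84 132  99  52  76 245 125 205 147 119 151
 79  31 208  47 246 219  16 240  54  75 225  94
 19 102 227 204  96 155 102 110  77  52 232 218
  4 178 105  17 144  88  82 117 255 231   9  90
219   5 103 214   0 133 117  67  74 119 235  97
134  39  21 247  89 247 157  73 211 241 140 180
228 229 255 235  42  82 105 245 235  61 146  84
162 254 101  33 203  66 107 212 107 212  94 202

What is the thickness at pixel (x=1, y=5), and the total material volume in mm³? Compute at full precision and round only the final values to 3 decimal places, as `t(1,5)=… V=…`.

span = t_max - t_min = 3.16 - 0.6 = 2.560
L(1,5) = 31, L_eff = 1 - 31/255 = 0.878431 (inverted)
t(1,5) = 3.16 - 2.560·0.878431 = 0.911
Σt over all 12·12 pixels = 1787984/6375 ≈ 280.4680784
V = pitch²·Σt = 1.98²·1787984/6375 = 1099.547

t(1,5)=0.911 V=1099.547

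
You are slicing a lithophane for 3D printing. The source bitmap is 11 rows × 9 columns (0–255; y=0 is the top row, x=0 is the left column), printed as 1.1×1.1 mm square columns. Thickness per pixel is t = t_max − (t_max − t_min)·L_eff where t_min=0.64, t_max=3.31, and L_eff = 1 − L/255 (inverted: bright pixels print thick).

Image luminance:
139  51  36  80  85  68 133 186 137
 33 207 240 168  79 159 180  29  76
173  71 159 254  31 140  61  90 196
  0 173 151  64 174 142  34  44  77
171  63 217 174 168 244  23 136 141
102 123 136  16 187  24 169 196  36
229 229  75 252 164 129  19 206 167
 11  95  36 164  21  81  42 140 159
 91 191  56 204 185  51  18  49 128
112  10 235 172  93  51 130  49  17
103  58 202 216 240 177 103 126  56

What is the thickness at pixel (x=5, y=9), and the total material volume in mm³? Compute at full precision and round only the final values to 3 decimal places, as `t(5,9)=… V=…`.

span = t_max - t_min = 3.31 - 0.64 = 2.670
L(5,9) = 51, L_eff = 1 - 51/255 = 0.800000 (inverted)
t(5,9) = 3.31 - 2.670·0.800000 = 1.174
Σt over all 11·9 pixels = 396923/2125 ≈ 186.7872941
V = pitch²·Σt = 1.1²·396923/2125 = 226.013

t(5,9)=1.174 V=226.013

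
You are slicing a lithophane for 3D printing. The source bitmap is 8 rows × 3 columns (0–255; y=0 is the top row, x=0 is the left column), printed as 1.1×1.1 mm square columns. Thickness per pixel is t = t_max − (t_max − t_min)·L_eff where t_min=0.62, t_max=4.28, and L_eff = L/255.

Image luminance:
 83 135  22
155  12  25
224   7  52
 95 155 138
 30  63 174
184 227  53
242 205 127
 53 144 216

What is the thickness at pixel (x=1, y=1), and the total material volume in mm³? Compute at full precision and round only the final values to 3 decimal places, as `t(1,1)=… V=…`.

span = t_max - t_min = 4.28 - 0.62 = 3.660
L(1,1) = 12, L_eff = 12/255 = 0.047059
t(1,1) = 4.28 - 3.660·0.047059 = 4.108
Σt over all 8·3 pixels = 264479/4250 ≈ 62.2303529
V = pitch²·Σt = 1.1²·264479/4250 = 75.299

t(1,1)=4.108 V=75.299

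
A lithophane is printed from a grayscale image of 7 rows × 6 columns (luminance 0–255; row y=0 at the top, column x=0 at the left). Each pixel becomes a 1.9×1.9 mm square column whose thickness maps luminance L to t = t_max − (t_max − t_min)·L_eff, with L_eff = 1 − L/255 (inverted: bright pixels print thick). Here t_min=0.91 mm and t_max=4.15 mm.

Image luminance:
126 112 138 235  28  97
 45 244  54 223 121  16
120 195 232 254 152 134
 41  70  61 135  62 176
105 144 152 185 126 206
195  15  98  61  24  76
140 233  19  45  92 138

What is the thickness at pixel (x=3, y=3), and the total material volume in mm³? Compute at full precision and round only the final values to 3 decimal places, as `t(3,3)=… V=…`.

span = t_max - t_min = 4.15 - 0.91 = 3.240
L(3,3) = 135, L_eff = 1 - 135/255 = 0.470588 (inverted)
t(3,3) = 4.15 - 3.240·0.470588 = 2.625
Σt over all 7·6 pixels = 87837/850 ≈ 103.3376471
V = pitch²·Σt = 1.9²·87837/850 = 373.049

t(3,3)=2.625 V=373.049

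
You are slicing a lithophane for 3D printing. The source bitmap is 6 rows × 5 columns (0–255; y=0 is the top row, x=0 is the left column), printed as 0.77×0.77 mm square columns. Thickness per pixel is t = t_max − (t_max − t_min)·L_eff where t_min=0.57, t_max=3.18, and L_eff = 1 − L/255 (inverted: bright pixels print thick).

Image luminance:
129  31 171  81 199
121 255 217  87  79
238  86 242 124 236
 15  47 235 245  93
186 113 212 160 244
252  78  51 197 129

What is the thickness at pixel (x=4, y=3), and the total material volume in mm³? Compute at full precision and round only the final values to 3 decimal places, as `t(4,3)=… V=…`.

span = t_max - t_min = 3.18 - 0.57 = 2.610
L(4,3) = 93, L_eff = 1 - 93/255 = 0.635294 (inverted)
t(4,3) = 3.18 - 2.610·0.635294 = 1.522
Σt over all 6·5 pixels = 541461/8500 ≈ 63.7012941
V = pitch²·Σt = 0.77²·541461/8500 = 37.768

t(4,3)=1.522 V=37.768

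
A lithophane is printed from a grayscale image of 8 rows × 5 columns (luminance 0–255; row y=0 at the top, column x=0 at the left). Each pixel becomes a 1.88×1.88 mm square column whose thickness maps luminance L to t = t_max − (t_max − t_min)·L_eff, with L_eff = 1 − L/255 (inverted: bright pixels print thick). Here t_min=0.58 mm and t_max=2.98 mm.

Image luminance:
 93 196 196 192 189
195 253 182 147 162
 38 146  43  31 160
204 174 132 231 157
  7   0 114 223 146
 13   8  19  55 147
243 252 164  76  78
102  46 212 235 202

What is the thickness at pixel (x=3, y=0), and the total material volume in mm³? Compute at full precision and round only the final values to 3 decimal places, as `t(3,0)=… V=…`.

t(3,0)=2.387 V=263.724

span = t_max - t_min = 2.98 - 0.58 = 2.400
L(3,0) = 192, L_eff = 1 - 192/255 = 0.247059 (inverted)
t(3,0) = 2.98 - 2.400·0.247059 = 2.387
Σt over all 8·5 pixels = 31712/425 ≈ 74.6164706
V = pitch²·Σt = 1.88²·31712/425 = 263.724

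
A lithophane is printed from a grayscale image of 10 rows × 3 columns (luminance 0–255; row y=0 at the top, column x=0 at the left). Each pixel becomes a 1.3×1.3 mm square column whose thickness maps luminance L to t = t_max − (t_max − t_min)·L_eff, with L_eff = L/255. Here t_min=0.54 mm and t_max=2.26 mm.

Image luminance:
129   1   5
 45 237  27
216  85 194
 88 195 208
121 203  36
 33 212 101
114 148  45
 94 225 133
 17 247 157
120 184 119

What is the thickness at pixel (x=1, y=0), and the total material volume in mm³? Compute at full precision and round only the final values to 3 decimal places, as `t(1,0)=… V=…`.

t(1,0)=2.253 V=71.960

span = t_max - t_min = 2.26 - 0.54 = 1.720
L(1,0) = 1, L_eff = 1/255 = 0.003922
t(1,0) = 2.26 - 1.720·0.003922 = 2.253
Σt over all 10·3 pixels = 271448/6375 ≈ 42.5800784
V = pitch²·Σt = 1.3²·271448/6375 = 71.960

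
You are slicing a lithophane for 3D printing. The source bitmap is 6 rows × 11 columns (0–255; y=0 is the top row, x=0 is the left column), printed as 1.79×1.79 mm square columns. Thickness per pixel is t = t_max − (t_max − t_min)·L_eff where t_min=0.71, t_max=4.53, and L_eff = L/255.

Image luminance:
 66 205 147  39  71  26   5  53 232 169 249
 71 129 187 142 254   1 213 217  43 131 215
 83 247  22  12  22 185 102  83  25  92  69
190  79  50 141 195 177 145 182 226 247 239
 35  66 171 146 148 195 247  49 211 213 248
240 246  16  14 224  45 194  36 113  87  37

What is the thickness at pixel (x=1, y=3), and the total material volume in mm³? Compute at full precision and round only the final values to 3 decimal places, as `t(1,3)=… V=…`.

span = t_max - t_min = 4.53 - 0.71 = 3.820
L(1,3) = 79, L_eff = 79/255 = 0.309804
t(1,3) = 4.53 - 3.820·0.309804 = 3.347
Σt over all 6·11 pixels = 1079063/6375 ≈ 169.2647843
V = pitch²·Σt = 1.79²·1079063/6375 = 542.341

t(1,3)=3.347 V=542.341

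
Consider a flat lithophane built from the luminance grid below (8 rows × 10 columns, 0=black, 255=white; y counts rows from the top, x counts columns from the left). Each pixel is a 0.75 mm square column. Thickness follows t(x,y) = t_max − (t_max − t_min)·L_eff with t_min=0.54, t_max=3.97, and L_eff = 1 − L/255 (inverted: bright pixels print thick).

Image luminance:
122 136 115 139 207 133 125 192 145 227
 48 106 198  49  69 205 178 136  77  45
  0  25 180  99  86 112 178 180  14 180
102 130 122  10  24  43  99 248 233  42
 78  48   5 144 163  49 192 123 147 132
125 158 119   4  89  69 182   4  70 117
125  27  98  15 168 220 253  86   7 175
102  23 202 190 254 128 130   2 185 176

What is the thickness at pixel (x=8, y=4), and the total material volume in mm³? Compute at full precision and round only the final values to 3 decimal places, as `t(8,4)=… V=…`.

span = t_max - t_min = 3.97 - 0.54 = 3.430
L(8,4) = 147, L_eff = 1 - 147/255 = 0.423529 (inverted)
t(8,4) = 3.97 - 3.430·0.423529 = 2.517
Σt over all 8·10 pixels = 4306249/25500 ≈ 168.8725098
V = pitch²·Σt = 0.75²·4306249/25500 = 94.991

t(8,4)=2.517 V=94.991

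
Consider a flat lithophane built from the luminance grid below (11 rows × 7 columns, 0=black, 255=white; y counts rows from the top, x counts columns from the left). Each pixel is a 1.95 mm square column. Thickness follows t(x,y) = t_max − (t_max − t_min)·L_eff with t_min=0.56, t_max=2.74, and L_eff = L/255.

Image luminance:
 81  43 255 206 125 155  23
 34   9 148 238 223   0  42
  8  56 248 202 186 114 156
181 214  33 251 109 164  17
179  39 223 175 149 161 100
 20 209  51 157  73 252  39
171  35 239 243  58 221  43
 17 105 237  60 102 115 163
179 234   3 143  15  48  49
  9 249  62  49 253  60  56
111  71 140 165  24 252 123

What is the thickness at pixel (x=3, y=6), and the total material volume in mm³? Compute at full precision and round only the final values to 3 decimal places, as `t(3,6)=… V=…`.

t(3,6)=0.663 V=494.989

span = t_max - t_min = 2.74 - 0.56 = 2.180
L(3,6) = 243, L_eff = 243/255 = 0.952941
t(3,6) = 2.74 - 2.180·0.952941 = 0.663
Σt over all 11·7 pixels = 97631/750 ≈ 130.1746667
V = pitch²·Σt = 1.95²·97631/750 = 494.989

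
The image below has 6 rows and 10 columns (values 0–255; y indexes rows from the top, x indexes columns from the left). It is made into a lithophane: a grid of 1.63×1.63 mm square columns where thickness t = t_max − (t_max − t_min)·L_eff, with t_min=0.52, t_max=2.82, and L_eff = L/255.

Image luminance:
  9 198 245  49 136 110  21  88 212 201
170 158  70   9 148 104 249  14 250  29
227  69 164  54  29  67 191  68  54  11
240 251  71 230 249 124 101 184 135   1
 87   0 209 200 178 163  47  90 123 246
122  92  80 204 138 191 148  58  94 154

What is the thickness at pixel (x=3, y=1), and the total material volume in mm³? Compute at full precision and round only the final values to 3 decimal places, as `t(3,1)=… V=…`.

span = t_max - t_min = 2.82 - 0.52 = 2.300
L(3,1) = 9, L_eff = 9/255 = 0.035294
t(3,1) = 2.82 - 2.300·0.035294 = 2.739
Σt over all 6·10 pixels = 42723/425 ≈ 100.5247059
V = pitch²·Σt = 1.63²·42723/425 = 267.084

t(3,1)=2.739 V=267.084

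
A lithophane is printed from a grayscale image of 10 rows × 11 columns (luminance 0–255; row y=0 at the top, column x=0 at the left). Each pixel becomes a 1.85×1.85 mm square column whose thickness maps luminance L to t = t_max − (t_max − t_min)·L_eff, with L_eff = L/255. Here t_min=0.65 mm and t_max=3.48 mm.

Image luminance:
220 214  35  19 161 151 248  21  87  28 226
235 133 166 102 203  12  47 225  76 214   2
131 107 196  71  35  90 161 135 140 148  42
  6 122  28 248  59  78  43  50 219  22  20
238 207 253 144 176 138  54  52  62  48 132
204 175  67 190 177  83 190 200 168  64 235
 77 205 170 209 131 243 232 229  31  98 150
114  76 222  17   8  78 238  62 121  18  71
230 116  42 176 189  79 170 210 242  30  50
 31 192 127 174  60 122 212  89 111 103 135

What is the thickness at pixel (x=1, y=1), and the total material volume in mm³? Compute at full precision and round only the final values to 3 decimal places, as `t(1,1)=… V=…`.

span = t_max - t_min = 3.48 - 0.65 = 2.830
L(1,1) = 133, L_eff = 133/255 = 0.521569
t(1,1) = 3.48 - 2.830·0.521569 = 2.004
Σt over all 10·11 pixels = 228.282
V = pitch²·Σt = 1.85²·228.282 = 781.295

t(1,1)=2.004 V=781.295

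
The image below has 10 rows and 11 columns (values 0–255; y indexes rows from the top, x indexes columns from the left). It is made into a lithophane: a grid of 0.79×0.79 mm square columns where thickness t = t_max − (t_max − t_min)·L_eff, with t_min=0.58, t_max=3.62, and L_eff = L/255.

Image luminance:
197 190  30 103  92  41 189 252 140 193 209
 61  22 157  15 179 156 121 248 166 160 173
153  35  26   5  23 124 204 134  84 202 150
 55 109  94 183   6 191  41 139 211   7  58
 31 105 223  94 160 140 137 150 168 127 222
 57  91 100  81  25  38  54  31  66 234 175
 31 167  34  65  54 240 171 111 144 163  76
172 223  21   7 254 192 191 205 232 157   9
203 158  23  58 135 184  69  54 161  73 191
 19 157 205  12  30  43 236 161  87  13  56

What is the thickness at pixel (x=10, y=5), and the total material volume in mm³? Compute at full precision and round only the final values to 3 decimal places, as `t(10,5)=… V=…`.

t(10,5)=1.534 V=151.168

span = t_max - t_min = 3.62 - 0.58 = 3.040
L(10,5) = 175, L_eff = 175/255 = 0.686275
t(10,5) = 3.62 - 3.040·0.686275 = 1.534
Σt over all 10·11 pixels = 1544141/6375 ≈ 242.2181961
V = pitch²·Σt = 0.79²·1544141/6375 = 151.168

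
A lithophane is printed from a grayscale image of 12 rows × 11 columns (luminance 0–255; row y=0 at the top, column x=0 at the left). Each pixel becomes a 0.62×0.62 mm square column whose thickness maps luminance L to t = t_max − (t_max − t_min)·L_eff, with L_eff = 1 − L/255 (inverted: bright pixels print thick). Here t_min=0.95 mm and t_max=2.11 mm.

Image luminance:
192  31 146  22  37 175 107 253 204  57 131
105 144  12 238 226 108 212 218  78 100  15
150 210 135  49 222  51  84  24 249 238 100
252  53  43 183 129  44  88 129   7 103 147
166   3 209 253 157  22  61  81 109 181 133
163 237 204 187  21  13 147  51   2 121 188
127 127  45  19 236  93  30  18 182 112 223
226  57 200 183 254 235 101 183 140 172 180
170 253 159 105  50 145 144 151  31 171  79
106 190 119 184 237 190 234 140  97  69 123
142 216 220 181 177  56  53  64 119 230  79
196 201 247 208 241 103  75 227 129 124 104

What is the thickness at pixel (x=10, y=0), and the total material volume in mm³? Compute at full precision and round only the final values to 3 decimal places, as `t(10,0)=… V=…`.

span = t_max - t_min = 2.11 - 0.95 = 1.160
L(10,0) = 131, L_eff = 1 - 131/255 = 0.486275 (inverted)
t(10,0) = 2.11 - 1.160·0.486275 = 1.546
Σt over all 12·11 pixels = 439431/2125 ≈ 206.7910588
V = pitch²·Σt = 0.62²·439431/2125 = 79.490

t(10,0)=1.546 V=79.490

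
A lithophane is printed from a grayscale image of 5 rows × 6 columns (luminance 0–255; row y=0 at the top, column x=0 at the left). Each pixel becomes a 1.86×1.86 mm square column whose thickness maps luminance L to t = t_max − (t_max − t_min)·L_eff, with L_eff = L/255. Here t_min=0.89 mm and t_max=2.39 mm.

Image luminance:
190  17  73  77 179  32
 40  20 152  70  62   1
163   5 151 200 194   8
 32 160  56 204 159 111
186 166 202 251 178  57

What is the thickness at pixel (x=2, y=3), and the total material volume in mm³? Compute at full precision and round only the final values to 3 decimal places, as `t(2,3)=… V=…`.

span = t_max - t_min = 2.39 - 0.89 = 1.500
L(2,3) = 56, L_eff = 56/255 = 0.219608
t(2,3) = 2.39 - 1.500·0.219608 = 2.061
Σt over all 5·6 pixels = 8793/170 ≈ 51.7235294
V = pitch²·Σt = 1.86²·8793/170 = 178.943

t(2,3)=2.061 V=178.943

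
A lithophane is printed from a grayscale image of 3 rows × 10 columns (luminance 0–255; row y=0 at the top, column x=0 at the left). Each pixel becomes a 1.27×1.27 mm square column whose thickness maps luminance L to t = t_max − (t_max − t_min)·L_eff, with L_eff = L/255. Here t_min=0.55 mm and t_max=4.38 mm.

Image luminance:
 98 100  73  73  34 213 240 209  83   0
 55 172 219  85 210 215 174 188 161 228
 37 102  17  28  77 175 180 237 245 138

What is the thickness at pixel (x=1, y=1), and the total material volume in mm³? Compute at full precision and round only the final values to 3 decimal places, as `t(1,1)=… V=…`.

t(1,1)=1.797 V=113.436

span = t_max - t_min = 4.38 - 0.55 = 3.830
L(1,1) = 172, L_eff = 172/255 = 0.674510
t(1,1) = 4.38 - 3.830·0.674510 = 1.797
Σt over all 3·10 pixels = 896711/12750 ≈ 70.3302745
V = pitch²·Σt = 1.27²·896711/12750 = 113.436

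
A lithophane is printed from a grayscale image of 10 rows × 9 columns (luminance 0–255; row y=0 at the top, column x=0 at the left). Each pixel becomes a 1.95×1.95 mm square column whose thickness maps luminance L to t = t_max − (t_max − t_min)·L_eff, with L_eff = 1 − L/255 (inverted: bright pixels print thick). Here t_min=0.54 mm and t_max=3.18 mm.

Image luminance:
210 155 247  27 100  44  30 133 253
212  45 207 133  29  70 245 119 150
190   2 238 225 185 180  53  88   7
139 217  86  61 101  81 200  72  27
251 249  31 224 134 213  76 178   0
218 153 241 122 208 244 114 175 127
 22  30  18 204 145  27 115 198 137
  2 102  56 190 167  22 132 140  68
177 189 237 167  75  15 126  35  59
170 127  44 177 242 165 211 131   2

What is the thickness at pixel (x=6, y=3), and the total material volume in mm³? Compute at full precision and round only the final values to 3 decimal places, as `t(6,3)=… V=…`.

span = t_max - t_min = 3.18 - 0.54 = 2.640
L(6,3) = 200, L_eff = 1 - 200/255 = 0.215686 (inverted)
t(6,3) = 3.18 - 2.640·0.215686 = 2.611
Σt over all 10·9 pixels = 359421/2125 ≈ 169.1392941
V = pitch²·Σt = 1.95²·359421/2125 = 643.152

t(6,3)=2.611 V=643.152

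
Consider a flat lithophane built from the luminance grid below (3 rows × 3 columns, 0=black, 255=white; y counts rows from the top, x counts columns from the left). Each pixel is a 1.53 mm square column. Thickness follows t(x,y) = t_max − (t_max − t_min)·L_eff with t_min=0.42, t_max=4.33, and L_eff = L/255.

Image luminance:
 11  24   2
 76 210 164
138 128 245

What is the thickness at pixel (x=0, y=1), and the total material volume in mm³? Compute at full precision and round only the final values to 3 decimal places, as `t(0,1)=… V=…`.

span = t_max - t_min = 4.33 - 0.42 = 3.910
L(0,1) = 76, L_eff = 76/255 = 0.298039
t(0,1) = 4.33 - 3.910·0.298039 = 3.165
Σt over all 3·3 pixels = 35501/1500 ≈ 23.6673333
V = pitch²·Σt = 1.53²·35501/1500 = 55.403

t(0,1)=3.165 V=55.403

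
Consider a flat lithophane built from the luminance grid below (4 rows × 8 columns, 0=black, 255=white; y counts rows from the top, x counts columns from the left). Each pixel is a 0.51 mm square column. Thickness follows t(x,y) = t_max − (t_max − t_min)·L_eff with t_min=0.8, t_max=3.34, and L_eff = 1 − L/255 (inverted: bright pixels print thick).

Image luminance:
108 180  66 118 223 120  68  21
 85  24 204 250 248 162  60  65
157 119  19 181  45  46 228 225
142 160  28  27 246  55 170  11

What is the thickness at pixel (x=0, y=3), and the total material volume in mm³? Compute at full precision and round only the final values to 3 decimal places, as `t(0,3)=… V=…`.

span = t_max - t_min = 3.34 - 0.8 = 2.540
L(0,3) = 142, L_eff = 1 - 142/255 = 0.443137 (inverted)
t(0,3) = 3.34 - 2.540·0.443137 = 2.214
Σt over all 4·8 pixels = 272249/4250 ≈ 64.0585882
V = pitch²·Σt = 0.51²·272249/4250 = 16.662

t(0,3)=2.214 V=16.662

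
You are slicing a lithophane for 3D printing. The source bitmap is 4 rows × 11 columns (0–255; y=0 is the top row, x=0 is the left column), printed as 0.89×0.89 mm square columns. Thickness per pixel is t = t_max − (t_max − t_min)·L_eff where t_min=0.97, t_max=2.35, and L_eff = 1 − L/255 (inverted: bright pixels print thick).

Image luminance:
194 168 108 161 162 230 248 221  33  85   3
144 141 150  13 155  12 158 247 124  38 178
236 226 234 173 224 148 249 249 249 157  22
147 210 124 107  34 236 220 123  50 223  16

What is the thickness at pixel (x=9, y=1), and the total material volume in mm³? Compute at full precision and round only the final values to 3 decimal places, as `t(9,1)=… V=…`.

t(9,1)=1.176 V=62.227

span = t_max - t_min = 2.35 - 0.97 = 1.380
L(9,1) = 38, L_eff = 1 - 38/255 = 0.850980 (inverted)
t(9,1) = 2.35 - 1.380·0.850980 = 1.176
Σt over all 4·11 pixels = 78.56
V = pitch²·Σt = 0.89²·78.56 = 62.227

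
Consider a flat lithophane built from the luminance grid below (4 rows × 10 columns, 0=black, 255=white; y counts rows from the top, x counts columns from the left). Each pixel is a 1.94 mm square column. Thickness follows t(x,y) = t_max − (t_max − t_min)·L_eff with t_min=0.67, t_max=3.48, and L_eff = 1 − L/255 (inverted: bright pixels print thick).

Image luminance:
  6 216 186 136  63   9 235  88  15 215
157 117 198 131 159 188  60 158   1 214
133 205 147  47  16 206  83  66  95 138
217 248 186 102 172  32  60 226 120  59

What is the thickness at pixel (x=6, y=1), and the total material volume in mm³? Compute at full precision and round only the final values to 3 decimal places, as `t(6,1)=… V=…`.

t(6,1)=1.331 V=312.794

span = t_max - t_min = 3.48 - 0.67 = 2.810
L(6,1) = 60, L_eff = 1 - 60/255 = 0.764706 (inverted)
t(6,1) = 3.48 - 2.810·0.764706 = 1.331
Σt over all 4·10 pixels = 211931/2550 ≈ 83.1101961
V = pitch²·Σt = 1.94²·211931/2550 = 312.794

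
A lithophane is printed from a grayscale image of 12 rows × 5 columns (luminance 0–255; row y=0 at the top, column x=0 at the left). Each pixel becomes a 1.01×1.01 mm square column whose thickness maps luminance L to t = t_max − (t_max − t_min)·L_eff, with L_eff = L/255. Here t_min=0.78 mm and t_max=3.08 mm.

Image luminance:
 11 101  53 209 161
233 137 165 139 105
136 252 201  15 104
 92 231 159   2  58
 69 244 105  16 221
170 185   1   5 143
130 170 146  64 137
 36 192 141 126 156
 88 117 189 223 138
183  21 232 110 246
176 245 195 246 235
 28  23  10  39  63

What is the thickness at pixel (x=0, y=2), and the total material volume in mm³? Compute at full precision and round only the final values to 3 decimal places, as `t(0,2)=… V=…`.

t(0,2)=1.853 V=116.490

span = t_max - t_min = 3.08 - 0.78 = 2.300
L(0,2) = 136, L_eff = 136/255 = 0.533333
t(0,2) = 3.08 - 2.300·0.533333 = 1.853
Σt over all 12·5 pixels = 145598/1275 ≈ 114.1945098
V = pitch²·Σt = 1.01²·145598/1275 = 116.490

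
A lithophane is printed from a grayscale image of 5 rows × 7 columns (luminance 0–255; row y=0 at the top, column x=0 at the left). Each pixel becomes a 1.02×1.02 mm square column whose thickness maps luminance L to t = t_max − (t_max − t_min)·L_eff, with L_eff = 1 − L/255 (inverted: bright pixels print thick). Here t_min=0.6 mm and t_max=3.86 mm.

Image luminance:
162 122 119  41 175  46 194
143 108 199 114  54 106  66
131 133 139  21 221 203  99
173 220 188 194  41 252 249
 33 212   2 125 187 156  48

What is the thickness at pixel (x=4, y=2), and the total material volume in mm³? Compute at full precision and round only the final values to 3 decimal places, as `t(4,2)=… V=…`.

span = t_max - t_min = 3.86 - 0.6 = 3.260
L(4,2) = 221, L_eff = 1 - 221/255 = 0.133333 (inverted)
t(4,2) = 3.86 - 3.260·0.133333 = 3.425
Σt over all 5·7 pixels = 514969/6375 ≈ 80.7794510
V = pitch²·Σt = 1.02²·514969/6375 = 84.043

t(4,2)=3.425 V=84.043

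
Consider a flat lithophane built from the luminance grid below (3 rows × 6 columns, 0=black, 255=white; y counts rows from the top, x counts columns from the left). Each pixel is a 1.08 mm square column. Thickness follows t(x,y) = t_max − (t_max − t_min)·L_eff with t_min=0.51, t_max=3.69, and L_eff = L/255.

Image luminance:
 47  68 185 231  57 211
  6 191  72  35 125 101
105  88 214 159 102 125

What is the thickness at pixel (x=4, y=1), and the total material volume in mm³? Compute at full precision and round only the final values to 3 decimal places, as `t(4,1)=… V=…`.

span = t_max - t_min = 3.69 - 0.51 = 3.180
L(4,1) = 125, L_eff = 125/255 = 0.490196
t(4,1) = 3.69 - 3.180·0.490196 = 2.131
Σt over all 3·6 pixels = 169819/4250 ≈ 39.9574118
V = pitch²·Σt = 1.08²·169819/4250 = 46.606

t(4,1)=2.131 V=46.606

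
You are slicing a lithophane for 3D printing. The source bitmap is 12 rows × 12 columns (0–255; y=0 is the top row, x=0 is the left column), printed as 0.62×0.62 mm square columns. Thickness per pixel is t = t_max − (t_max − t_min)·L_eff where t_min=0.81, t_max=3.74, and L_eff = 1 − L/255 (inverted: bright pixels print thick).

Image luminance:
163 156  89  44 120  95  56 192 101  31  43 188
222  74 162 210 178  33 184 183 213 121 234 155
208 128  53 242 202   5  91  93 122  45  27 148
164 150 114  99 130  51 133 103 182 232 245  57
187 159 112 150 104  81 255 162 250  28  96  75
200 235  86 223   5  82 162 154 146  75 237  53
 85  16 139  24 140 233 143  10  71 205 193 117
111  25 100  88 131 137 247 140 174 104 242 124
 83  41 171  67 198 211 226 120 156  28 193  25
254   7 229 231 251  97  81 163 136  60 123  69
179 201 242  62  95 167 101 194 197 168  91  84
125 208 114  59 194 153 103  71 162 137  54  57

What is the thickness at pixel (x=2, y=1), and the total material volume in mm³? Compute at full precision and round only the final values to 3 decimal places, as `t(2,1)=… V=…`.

t(2,1)=2.671 V=128.867

span = t_max - t_min = 3.74 - 0.81 = 2.930
L(2,1) = 162, L_eff = 1 - 162/255 = 0.364706 (inverted)
t(2,1) = 3.74 - 2.930·0.364706 = 2.671
Σt over all 12·12 pixels = 1709729/5100 ≈ 335.2409804
V = pitch²·Σt = 0.62²·1709729/5100 = 128.867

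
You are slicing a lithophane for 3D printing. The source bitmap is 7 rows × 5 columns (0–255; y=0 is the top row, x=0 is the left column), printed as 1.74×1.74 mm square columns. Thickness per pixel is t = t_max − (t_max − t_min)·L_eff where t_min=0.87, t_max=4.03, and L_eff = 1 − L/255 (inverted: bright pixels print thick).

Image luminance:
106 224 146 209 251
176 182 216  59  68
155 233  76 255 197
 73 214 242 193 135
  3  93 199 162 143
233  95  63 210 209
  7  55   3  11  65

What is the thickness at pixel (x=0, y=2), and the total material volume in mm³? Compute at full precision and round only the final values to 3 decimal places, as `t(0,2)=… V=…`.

span = t_max - t_min = 4.03 - 0.87 = 3.160
L(0,2) = 155, L_eff = 1 - 155/255 = 0.392157 (inverted)
t(0,2) = 4.03 - 3.160·0.392157 = 2.791
Σt over all 7·5 pixels = 2344151/25500 ≈ 91.9274902
V = pitch²·Σt = 1.74²·2344151/25500 = 278.320

t(0,2)=2.791 V=278.320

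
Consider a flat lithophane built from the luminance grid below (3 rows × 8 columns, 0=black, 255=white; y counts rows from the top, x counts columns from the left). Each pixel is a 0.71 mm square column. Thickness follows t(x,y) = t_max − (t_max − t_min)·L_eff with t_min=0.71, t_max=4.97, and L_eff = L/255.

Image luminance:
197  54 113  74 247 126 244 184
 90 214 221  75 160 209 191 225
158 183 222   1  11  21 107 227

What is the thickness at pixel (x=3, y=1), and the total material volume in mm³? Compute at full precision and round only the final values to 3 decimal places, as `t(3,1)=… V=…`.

t(3,1)=3.717 V=30.199

span = t_max - t_min = 4.97 - 0.71 = 4.260
L(3,1) = 75, L_eff = 75/255 = 0.294118
t(3,1) = 4.97 - 4.260·0.294118 = 3.717
Σt over all 3·8 pixels = 127303/2125 ≈ 59.9072941
V = pitch²·Σt = 0.71²·127303/2125 = 30.199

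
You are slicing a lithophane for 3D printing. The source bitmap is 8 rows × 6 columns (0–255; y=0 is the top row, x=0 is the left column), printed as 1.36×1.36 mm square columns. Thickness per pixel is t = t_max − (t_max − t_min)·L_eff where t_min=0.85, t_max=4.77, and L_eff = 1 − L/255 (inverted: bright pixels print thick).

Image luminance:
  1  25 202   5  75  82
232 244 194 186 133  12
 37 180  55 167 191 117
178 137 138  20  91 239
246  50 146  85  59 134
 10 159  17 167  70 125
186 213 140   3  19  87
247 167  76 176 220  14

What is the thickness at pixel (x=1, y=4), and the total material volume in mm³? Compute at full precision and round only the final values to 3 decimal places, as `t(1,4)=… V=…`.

span = t_max - t_min = 4.77 - 0.85 = 3.920
L(1,4) = 50, L_eff = 1 - 50/255 = 0.803922 (inverted)
t(1,4) = 4.77 - 3.920·0.803922 = 1.619
Σt over all 8·6 pixels = 274762/2125 ≈ 129.2997647
V = pitch²·Σt = 1.36²·274762/2125 = 239.153

t(1,4)=1.619 V=239.153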